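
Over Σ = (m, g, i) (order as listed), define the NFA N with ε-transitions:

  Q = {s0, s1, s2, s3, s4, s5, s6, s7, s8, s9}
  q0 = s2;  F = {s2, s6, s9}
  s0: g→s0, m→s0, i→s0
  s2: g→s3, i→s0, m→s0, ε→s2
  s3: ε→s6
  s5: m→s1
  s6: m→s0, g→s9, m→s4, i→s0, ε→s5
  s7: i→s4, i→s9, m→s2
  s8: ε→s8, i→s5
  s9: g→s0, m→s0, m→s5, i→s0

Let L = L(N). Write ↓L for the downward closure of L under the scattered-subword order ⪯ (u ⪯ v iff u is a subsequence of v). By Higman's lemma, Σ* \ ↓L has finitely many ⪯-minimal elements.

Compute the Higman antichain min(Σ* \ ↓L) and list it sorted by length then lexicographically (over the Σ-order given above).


|Q|=10, |F|=3, |δ|=23 (4 ε).
min D↑ (4 st, q0=0, F={1}): 0:m→1,g→2,i→1 1:m→1,g→1,i→1 2:m→1,g→3,i→1 3:m→1,g→1,i→1.
'm': N↓-sim [8, 4] end={s0,s1,s4,s5} ∉↓L; 1/1 del acc.
'i': N↓-sim [8, 1] end={s0} rej; 1/1 deletions ∈↓L.
'ggg': N↓-sim [8, 7, 4, 1] end={s0} — reject; 3/3 deletions ∈↓L.
3 minimals (antichain).

A = [m, i, ggg].


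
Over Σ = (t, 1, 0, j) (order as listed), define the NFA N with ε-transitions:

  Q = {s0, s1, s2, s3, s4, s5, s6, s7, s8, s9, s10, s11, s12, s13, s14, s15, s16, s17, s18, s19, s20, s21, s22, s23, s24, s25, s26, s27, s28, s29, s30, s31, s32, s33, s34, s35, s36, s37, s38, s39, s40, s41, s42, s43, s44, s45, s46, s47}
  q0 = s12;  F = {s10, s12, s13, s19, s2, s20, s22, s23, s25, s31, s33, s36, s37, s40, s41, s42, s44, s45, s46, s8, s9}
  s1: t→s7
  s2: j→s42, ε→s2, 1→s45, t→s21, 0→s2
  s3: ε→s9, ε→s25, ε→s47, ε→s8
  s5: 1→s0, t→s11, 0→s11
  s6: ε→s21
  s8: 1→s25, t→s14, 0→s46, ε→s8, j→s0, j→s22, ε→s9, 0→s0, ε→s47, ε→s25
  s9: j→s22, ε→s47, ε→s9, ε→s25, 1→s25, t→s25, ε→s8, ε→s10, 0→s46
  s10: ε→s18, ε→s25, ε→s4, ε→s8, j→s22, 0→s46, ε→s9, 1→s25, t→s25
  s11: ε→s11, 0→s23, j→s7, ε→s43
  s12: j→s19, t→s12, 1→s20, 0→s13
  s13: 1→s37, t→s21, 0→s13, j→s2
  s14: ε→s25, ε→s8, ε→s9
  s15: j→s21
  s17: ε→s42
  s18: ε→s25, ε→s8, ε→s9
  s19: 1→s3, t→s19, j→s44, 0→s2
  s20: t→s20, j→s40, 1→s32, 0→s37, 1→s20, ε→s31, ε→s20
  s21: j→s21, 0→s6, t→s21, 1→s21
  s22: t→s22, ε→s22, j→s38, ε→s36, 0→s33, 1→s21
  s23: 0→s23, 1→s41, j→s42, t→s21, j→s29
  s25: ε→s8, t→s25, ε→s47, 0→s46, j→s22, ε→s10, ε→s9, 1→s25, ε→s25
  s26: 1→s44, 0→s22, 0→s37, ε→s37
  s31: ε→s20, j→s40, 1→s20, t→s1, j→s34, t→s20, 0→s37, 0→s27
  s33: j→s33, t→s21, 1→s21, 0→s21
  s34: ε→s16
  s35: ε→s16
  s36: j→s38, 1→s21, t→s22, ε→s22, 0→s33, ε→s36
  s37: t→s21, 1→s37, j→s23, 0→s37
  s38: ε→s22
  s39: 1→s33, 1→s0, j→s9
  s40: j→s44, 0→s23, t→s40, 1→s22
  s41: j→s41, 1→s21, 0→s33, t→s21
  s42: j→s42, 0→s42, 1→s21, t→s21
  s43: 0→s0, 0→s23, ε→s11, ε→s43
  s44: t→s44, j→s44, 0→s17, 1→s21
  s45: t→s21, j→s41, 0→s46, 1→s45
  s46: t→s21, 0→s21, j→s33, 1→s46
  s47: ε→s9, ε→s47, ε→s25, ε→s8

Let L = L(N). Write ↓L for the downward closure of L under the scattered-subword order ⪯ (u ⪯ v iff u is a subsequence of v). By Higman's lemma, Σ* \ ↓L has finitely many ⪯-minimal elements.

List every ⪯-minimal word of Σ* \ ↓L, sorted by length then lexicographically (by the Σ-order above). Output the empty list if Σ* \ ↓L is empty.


A = [0t, jj1, 1j11, j100].

|Q|=48, |F|=21, |δ|=161 (51 ε).
min D↑ (17 st, q0=0, F={6}): 0:t→0,1→1,0→2,j→3 1:t→1,1→1,0→4,j→5 2:t→6,1→4,0→2,j→7 3:t→3,1→8,0→7,j→9 4:t→6,1→4,0→4,j→10 5:t→5,1→11,0→10,j→9 6:t→6,1→6,0→6,j→6 7:t→6,1→12,0→7,j→13 8:t→8,1→8,0→14,j→11 9:t→9,1→6,0→13,j→9 10:t→6,1→15,0→10,j→13 11:t→11,1→6,0→16,j→11 12:t→6,1→12,0→14,j→15 13:t→6,1→6,0→13,j→13 14:t→6,1→14,0→6,j→16 15:t→6,1→6,0→16,j→15 16:t→6,1→6,0→6,j→16 (ε-aug+det+¬).
'0t': |S_i|=[38, 15, 2] end={s21,s6} ∉↓L; 2/2 del acc.
'jj1': |S_i|=[38, 29, 12, 2] end={s21,s6} ∉↓L; 3/3 deletions ∈↓L.
'1j11': N↓-sim [38, 34, 16, 7, 2] end={s21,s6} rej; 4/4 single-dels accept.
'j100': N↓-sim [38, 29, 19, 5, 2] end={s21,s6} ∉↓L; 4/4 deletions ∈↓L.
4 minimals (antichain).


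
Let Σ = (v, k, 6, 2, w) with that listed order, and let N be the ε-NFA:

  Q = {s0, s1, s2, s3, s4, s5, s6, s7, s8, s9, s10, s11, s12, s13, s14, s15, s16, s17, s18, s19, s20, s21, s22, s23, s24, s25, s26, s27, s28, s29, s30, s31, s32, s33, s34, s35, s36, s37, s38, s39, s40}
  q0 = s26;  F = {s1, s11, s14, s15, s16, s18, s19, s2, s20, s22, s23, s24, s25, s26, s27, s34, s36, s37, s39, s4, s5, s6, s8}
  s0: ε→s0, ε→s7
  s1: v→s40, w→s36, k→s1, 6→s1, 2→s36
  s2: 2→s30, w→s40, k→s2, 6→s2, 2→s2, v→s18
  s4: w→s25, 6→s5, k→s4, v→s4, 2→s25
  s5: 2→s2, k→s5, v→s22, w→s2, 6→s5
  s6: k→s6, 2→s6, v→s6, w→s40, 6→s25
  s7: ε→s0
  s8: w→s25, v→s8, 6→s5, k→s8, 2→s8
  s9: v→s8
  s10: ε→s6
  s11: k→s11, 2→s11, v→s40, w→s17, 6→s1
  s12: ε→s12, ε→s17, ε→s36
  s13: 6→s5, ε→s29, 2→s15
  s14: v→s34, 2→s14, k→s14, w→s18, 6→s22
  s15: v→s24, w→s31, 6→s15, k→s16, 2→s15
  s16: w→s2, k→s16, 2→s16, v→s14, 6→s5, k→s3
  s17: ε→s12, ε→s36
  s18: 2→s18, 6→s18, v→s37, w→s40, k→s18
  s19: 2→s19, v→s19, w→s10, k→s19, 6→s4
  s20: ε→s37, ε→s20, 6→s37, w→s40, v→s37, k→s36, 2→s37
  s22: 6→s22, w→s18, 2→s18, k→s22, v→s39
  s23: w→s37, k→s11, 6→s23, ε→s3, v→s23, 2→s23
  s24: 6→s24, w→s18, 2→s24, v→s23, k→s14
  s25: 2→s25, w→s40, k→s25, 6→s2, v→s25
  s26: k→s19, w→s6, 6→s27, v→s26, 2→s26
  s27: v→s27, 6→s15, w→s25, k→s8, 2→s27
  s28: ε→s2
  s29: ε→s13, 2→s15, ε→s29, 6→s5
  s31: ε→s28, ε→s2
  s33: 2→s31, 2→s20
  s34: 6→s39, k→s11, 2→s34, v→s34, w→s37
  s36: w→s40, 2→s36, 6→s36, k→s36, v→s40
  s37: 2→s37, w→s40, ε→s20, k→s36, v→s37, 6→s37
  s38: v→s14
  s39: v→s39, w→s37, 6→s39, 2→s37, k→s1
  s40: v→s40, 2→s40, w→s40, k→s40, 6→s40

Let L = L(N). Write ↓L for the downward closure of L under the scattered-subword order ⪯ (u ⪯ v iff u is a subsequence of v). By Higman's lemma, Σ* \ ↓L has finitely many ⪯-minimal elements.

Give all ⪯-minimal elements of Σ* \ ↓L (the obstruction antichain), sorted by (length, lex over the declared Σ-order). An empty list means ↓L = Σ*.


Antichain: [ww, k62w, 66vvkv].

|Q|=41, |F|=23, |δ|=149 (19 ε).
min D↑ (23 st, q0=0, F={8}): 0:v→0,k→1,6→2,2→0,w→3 1:v→1,k→1,6→4,2→1,w→3 2:v→2,k→5,6→6,2→2,w→7 3:v→3,k→3,6→7,2→3,w→8 4:v→4,k→4,6→9,2→7,w→7 5:v→5,k→5,6→9,2→5,w→7 6:v→10,k→11,6→6,2→6,w→12 7:v→7,k→7,6→12,2→7,w→8 8:v→8,k→8,6→8,2→8,w→8 9:v→13,k→9,6→9,2→12,w→12 10:v→14,k→15,6→10,2→10,w→16 11:v→15,k→11,6→9,2→11,w→12 12:v→16,k→12,6→12,2→12,w→8 13:v→17,k→13,6→13,2→16,w→16 14:v→14,k→18,6→14,2→14,w→19 15:v→20,k→15,6→13,2→15,w→16 16:v→19,k→16,6→16,2→16,w→8 17:v→17,k→21,6→17,2→19,w→19 18:v→8,k→18,6→21,2→18,w→22 19:v→19,k→22,6→19,2→19,w→8 20:v→20,k→18,6→17,2→20,w→19 21:v→8,k→21,6→21,2→22,w→22 22:v→8,k→22,6→22,2→22,w→8.
'ww': |S_i|=[31, 14, 1] end={s40} — reject; 2/2 single-dels accept.
'k62w': N↓-sim [31, 24, 13, 8, 1] end={s40} rej; 4/4 del acc.
'66vvkv': |S_i|=[31, 27, 23, 16, 12, 6, 1] end={s40} ∉↓L; 6/6 del acc.
3 minimals (antichain).


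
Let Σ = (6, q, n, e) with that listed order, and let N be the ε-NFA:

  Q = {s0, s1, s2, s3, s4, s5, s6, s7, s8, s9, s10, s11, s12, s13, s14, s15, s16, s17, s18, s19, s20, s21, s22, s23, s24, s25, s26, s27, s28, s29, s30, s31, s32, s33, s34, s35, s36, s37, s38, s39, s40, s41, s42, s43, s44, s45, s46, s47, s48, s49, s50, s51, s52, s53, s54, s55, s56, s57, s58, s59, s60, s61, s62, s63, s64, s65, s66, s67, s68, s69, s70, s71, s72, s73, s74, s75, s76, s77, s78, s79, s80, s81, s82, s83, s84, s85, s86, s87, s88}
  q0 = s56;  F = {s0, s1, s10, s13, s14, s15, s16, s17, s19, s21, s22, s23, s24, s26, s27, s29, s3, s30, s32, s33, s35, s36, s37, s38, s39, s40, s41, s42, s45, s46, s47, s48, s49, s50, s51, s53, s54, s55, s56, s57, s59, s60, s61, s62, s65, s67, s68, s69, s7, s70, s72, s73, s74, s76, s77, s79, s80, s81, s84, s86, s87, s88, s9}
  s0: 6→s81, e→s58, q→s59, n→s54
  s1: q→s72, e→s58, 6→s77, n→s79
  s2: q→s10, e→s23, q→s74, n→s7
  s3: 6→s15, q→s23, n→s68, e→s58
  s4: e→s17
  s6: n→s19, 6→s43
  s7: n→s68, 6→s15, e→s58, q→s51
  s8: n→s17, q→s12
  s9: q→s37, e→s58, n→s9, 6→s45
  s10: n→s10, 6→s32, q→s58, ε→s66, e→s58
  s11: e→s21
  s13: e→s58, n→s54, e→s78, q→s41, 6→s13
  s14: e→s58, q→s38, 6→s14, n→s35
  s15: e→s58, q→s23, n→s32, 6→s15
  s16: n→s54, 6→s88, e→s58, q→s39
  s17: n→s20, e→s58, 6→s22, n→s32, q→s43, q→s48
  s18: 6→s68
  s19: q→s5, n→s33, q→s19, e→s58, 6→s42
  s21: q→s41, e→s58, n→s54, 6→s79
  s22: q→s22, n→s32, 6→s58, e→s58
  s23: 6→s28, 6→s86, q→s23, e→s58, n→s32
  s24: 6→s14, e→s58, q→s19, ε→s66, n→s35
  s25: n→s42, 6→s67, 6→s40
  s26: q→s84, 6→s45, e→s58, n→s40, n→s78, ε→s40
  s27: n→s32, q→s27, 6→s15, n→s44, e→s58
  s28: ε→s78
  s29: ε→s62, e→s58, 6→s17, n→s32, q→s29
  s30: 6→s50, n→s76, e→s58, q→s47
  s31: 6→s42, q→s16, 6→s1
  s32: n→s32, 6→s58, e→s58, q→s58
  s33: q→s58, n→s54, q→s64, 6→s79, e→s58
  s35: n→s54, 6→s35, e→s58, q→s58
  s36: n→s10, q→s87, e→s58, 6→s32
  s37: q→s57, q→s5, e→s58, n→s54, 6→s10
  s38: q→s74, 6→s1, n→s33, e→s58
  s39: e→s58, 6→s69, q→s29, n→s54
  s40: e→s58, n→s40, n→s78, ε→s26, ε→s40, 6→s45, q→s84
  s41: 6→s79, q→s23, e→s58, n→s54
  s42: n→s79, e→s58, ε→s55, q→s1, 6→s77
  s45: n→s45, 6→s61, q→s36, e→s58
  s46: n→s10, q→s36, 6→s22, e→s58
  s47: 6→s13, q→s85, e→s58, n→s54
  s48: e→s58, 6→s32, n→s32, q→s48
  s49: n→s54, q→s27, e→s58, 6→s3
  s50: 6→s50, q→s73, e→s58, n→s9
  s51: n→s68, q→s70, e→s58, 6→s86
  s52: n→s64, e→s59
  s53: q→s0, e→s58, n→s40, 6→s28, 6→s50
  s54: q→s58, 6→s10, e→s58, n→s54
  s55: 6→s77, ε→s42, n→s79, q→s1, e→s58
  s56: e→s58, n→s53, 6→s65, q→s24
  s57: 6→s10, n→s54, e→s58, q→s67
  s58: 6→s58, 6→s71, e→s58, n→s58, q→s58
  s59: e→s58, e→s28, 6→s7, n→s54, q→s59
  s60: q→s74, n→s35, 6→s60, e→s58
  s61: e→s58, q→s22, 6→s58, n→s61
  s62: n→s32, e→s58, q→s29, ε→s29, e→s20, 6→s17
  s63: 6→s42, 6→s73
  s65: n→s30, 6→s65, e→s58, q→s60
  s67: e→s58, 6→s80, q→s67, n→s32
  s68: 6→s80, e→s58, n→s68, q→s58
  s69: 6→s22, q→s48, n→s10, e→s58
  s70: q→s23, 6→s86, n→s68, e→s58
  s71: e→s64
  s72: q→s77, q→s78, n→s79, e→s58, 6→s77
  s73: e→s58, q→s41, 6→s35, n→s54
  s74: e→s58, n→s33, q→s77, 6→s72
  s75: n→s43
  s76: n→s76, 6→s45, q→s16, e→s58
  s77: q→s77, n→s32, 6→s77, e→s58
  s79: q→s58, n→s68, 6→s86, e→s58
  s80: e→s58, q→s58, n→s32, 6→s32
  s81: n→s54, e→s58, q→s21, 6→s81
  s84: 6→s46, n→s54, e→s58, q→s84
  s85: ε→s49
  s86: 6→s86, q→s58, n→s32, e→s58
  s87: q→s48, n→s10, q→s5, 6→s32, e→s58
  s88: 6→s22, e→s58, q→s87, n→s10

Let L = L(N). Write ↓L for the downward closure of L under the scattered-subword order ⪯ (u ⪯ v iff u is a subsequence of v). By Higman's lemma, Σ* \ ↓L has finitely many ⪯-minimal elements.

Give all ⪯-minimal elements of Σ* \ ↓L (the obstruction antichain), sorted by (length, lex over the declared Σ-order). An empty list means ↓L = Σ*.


Antichain: [e, qnq, n6q6q, nn666, 6qqqn6, qq66n6].

|Q|=89, |F|=63, |δ|=306 (11 ε).
min D↑ (61 st, q0=0, F={4}): 0:6→1,q→2,n→3,e→4 1:6→1,q→5,n→6,e→4 2:6→7,q→8,n→9,e→4 3:6→10,q→11,n→12,e→4 4:6→4,q→4,n→4,e→4 5:6→5,q→13,n→9,e→4 6:6→10,q→14,n→15,e→4 7:6→7,q→16,n→9,e→4 8:6→17,q→8,n→18,e→4 9:6→9,q→4,n→19,e→4 10:6→10,q→20,n→21,e→4 11:6→22,q→23,n→19,e→4 12:6→24,q→25,n→12,e→4 13:6→26,q→27,n→18,e→4 14:6→28,q→29,n→19,e→4 15:6→24,q→30,n→15,e→4 16:6→31,q→13,n→18,e→4 17:6→27,q→31,n→32,e→4 18:6→32,q→4,n→19,e→4 19:6→33,q→4,n→19,e→4 20:6→9,q→34,n→19,e→4 21:6→24,q→35,n→21,e→4 22:6→22,q→36,n→19,e→4 23:6→37,q→23,n→19,e→4 24:6→38,q→39,n→24,e→4 25:6→40,q→25,n→19,e→4 26:6→27,q→27,n→32,e→4 27:6→27,q→27,n→41,e→4 28:6→28,q→34,n→19,e→4 29:6→42,q→43,n→19,e→4 30:6→44,q→45,n→19,e→4 31:6→27,q→26,n→32,e→4 32:6→46,q→4,n→47,e→4 33:6→41,q→4,n→33,e→4 34:6→32,q→48,n→19,e→4 35:6→33,q→49,n→19,e→4 36:6→32,q→34,n→19,e→4 37:6→50,q→51,n→47,e→4 38:6→4,q→52,n→38,e→4 39:6→41,q→53,n→33,e→4 40:6→52,q→39,n→33,e→4 41:6→4,q→4,n→41,e→4 42:6→50,q→48,n→47,e→4 43:6→50,q→43,n→41,e→4 44:6→52,q→53,n→33,e→4 45:6→54,q→55,n→19,e→4 46:6→46,q→4,n→41,e→4 47:6→56,q→4,n→47,e→4 48:6→46,q→48,n→41,e→4 49:6→33,q→57,n→19,e→4 50:6→50,q→48,n→41,e→4 51:6→46,q→58,n→47,e→4 52:6→4,q→52,n→41,e→4 53:6→41,q→59,n→33,e→4 54:6→52,q→59,n→33,e→4 55:6→60,q→55,n→41,e→4 56:6→41,q→4,n→41,e→4 57:6→56,q→57,n→41,e→4 58:6→46,q→48,n→47,e→4 59:6→41,q→59,n→41,e→4 60:6→52,q→59,n→41,e→4.
'e': run [74, 6] end={s20,s28,s58,s64,s71,s78} ∉↓L; 1/1 single-dels accept.
'qnq': N↓-sim [74, 63, 15, 3] end={s58,s64,s71} ∉↓L; 3/3 deletions ∈↓L.
'n6q6q': N↓-sim [74, 61, 43, 29, 14, 3] end={s58,s64,s71} ∉↓L; 5/5 del acc.
'nn666': run [74, 61, 36, 20, 6, 3] end={s58,s64,s71} ∉↓L; 5/5 del acc.
'6qqqn6': |S_i|=[74, 65, 52, 39, 22, 6, 3] end={s58,s64,s71} ∉↓L; 6/6 deletions ∈↓L.
'qq66n6': run [74, 63, 51, 33, 12, 4, 3] end={s58,s64,s71} — reject; 6/6 del acc.
6 obstructions.


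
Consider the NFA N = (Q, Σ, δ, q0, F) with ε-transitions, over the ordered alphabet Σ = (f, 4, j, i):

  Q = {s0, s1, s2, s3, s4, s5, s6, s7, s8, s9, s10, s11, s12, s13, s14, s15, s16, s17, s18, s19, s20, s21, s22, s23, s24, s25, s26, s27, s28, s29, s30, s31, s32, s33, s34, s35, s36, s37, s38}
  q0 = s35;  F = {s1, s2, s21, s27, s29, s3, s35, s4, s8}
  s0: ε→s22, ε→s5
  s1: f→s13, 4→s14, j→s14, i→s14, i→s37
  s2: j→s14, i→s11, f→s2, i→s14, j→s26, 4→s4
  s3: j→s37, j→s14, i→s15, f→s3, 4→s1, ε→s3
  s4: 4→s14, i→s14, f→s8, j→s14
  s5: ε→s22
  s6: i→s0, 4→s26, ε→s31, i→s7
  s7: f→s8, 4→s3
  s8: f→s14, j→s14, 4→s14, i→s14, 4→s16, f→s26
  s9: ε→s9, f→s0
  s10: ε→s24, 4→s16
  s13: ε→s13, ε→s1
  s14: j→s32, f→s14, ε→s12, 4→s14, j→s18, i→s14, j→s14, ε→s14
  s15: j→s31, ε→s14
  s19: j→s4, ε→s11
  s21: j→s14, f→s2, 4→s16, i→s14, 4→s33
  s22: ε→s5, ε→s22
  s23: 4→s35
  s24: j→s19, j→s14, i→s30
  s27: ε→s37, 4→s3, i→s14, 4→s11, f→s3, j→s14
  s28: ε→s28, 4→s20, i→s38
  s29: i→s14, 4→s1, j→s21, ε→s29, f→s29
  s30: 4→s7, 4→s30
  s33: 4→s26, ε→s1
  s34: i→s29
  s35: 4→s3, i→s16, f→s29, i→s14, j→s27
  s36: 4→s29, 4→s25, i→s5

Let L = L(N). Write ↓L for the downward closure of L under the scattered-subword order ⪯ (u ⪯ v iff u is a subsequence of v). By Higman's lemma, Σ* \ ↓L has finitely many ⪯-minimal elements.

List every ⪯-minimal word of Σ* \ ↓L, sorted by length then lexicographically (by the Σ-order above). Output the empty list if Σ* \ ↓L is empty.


A = [i, 4j, jj, f44, 444, fjf4ff].

|Q|=39, |F|=9, |δ|=92 (19 ε).
min D↑ (10 st, q0=0, F={4}): 0:f→1,4→2,j→3,i→4 1:f→1,4→5,j→6,i→4 2:f→2,4→5,j→4,i→4 3:f→2,4→2,j→4,i→4 4:f→4,4→4,j→4,i→4 5:f→5,4→4,j→4,i→4 6:f→7,4→5,j→4,i→4 7:f→7,4→8,j→4,i→4 8:f→9,4→4,j→4,i→4 9:f→4,4→4,j→4,i→4.
'i': |S_i|=[21, 9] end={s11,s12,s14,s15,s16,s18,s31,s32,s37} ∉↓L; 1/1 del acc.
'4j': N↓-sim [21, 16, 6] end={s12,s14,s18,s31,s32,s37} — reject; 2/2 del acc.
'jj': |S_i|=[21, 19, 7] end={s12,s14,s18,s26,s31,s32,s37} ∉↓L; 2/2 deletions ∈↓L.
'f44': |S_i|=[21, 19, 12, 6] end={s12,s14,s16,s18,s26,s32} ∉↓L; 3/3 single-dels accept.
'444': |S_i|=[21, 16, 9, 4] end={s12,s14,s18,s32} ∉↓L; 3/3 deletions ∈↓L.
'fjf4ff': |S_i|=[21, 19, 16, 13, 8, 7, 5] end={s12,s14,s18,s26,s32} — reject; 6/6 single-dels accept.
6 words, ⪯-incomp.


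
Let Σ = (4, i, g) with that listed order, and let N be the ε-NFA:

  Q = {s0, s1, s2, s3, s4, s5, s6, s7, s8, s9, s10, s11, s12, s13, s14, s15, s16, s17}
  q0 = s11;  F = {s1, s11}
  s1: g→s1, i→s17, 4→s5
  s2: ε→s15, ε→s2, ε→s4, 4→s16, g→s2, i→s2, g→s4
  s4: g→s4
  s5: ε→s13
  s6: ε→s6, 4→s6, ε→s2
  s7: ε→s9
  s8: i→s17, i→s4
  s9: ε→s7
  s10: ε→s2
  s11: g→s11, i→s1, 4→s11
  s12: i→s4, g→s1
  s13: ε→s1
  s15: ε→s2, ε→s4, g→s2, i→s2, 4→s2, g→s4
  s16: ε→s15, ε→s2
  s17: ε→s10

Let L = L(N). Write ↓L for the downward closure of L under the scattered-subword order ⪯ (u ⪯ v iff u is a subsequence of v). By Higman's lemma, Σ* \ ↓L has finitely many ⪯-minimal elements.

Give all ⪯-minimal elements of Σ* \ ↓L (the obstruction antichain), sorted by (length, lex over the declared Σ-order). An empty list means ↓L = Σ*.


A = [ii].

|Q|=18, |F|=2, |δ|=35 (15 ε).
min D↑ (3 st, q0=0, F={2}): 0:4→0,i→1,g→0 1:4→1,i→2,g→1 2:4→2,i→2,g→2.
'ii': N↓-sim [10, 9, 6] end={s10,s15,s16,s17,s2,s4} — reject; 2/2 deletions ∈↓L.
1 minimals (antichain).


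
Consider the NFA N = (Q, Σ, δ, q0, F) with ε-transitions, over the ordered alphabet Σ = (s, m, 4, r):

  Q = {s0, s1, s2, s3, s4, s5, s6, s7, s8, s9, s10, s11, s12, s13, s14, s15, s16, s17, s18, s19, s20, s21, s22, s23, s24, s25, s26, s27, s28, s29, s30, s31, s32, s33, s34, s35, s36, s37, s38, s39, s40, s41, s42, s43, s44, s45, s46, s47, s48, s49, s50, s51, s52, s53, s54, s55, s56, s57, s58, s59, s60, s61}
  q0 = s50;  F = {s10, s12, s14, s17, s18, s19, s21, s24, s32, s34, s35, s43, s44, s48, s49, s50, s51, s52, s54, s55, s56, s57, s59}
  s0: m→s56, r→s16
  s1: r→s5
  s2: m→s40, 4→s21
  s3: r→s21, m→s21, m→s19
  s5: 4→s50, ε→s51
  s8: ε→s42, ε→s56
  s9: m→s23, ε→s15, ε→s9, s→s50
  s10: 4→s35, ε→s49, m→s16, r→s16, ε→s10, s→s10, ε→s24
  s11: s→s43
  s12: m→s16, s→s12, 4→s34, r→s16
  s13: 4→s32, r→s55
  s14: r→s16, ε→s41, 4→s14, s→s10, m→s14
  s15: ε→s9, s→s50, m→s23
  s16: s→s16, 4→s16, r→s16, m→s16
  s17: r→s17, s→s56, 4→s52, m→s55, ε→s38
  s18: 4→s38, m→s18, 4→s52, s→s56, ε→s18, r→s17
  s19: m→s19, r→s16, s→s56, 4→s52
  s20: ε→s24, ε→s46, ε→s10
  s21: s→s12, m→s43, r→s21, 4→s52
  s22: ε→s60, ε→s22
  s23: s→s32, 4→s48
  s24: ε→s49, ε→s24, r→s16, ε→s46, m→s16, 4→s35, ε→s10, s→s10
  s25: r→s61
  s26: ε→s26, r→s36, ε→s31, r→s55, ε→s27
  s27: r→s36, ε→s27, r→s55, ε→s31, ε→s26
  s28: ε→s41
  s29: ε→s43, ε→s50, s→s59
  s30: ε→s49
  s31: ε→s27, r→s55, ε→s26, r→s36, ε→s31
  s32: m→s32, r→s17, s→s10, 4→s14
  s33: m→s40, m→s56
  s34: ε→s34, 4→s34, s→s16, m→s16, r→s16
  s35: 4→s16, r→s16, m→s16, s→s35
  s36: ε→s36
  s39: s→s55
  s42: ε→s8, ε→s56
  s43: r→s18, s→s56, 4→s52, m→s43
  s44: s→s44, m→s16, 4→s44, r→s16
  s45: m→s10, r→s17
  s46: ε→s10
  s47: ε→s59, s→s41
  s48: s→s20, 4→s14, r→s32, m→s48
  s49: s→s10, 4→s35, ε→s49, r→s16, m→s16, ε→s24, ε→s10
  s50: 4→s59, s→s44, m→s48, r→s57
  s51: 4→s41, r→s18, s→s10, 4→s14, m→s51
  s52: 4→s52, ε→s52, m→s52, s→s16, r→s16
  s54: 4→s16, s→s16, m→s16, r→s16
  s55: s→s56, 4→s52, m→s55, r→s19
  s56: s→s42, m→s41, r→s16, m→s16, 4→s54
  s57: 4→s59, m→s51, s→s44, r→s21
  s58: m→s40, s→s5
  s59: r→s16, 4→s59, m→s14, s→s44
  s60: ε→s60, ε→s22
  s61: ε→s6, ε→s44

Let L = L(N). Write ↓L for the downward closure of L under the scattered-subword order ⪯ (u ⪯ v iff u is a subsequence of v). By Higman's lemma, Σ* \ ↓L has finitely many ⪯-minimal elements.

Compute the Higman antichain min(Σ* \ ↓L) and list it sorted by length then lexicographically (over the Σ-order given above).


|Q|=62, |F|=23, |δ|=181 (48 ε).
min D↑ (22 st, q0=0, F={5}): 0:s→1,m→2,4→3,r→4 1:s→1,m→5,4→1,r→5 2:s→6,m→2,4→7,r→8 3:s→1,m→7,4→3,r→5 4:s→1,m→9,4→3,r→10 5:s→5,m→5,4→5,r→5 6:s→6,m→5,4→11,r→5 7:s→6,m→7,4→7,r→5 8:s→6,m→8,4→7,r→12 9:s→6,m→9,4→7,r→13 10:s→14,m→15,4→16,r→10 11:s→11,m→5,4→5,r→5 12:s→17,m→18,4→16,r→12 13:s→17,m→13,4→16,r→12 14:s→14,m→5,4→19,r→5 15:s→17,m→15,4→16,r→13 16:s→5,m→16,4→16,r→5 17:s→17,m→5,4→20,r→5 18:s→17,m→18,4→16,r→21 19:s→5,m→5,4→19,r→5 20:s→5,m→5,4→5,r→5 21:s→17,m→21,4→16,r→5.
'sm': |S_i|=[30, 15, 2] end={s16,s41} rej; 2/2 deletions ∈↓L.
'sr': |S_i|=[30, 15, 1] end={s16} ∉↓L; 2/2 single-dels accept.
'4r': run [30, 14, 1] end={s16} rej; 2/2 single-dels accept.
'ms44': N↓-sim [30, 23, 12, 3, 1] end={s16} ∉↓L; 4/4 deletions ∈↓L.
'rr4s': N↓-sim [30, 27, 16, 5, 1] end={s16} — reject; 4/4 deletions ∈↓L.
'mrrmrr': |S_i|=[30, 23, 19, 11, 9, 8, 1] end={s16} — reject; 6/6 deletions ∈↓L.
6 minimals (antichain).

A = [sm, sr, 4r, ms44, rr4s, mrrmrr].


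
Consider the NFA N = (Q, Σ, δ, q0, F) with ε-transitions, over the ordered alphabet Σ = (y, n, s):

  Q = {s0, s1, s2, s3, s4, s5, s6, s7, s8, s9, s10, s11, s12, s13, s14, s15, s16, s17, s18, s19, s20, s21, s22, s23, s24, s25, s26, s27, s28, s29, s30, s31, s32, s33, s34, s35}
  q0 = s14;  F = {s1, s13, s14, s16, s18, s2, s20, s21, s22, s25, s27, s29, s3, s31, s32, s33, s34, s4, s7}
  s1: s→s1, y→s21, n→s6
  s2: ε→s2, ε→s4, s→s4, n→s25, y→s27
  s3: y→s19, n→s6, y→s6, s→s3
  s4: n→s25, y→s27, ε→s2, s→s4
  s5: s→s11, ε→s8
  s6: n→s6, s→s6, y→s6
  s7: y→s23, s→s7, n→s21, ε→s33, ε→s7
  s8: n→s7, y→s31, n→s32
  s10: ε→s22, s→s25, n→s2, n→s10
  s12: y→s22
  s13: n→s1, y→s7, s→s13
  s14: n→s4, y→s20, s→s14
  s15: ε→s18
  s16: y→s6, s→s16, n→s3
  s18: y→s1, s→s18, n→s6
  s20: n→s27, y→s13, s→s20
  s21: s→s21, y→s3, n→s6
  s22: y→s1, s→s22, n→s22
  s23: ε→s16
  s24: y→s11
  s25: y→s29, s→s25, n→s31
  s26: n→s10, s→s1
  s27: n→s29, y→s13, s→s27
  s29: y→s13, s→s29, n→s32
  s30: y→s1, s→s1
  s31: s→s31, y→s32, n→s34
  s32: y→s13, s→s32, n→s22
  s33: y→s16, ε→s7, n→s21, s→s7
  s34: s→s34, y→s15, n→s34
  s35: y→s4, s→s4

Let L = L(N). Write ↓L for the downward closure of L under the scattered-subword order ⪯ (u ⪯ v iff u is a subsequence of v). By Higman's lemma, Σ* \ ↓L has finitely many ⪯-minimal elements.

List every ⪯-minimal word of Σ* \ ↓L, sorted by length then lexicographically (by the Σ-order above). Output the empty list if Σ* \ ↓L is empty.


Antichain: [yynn, yyyyy, nnnnyn].

|Q|=36, |F|=19, |δ|=86 (10 ε).
min D↑ (18 st, q0=0, F={12}): 0:y→1,n→2,s→0 1:y→3,n→4,s→1 2:y→4,n→5,s→2 3:y→6,n→7,s→3 4:y→3,n→8,s→4 5:y→8,n→9,s→5 6:y→10,n→11,s→6 7:y→11,n→12,s→7 8:y→3,n→13,s→8 9:y→13,n→14,s→9 10:y→12,n→15,s→10 11:y→15,n→12,s→11 12:y→12,n→12,s→12 13:y→3,n→16,s→13 14:y→17,n→14,s→14 15:y→12,n→12,s→15 16:y→7,n→16,s→16 17:y→7,n→12,s→17.
'yynn': |S_i|=[23, 17, 10, 5, 1] end={s6} rej; 4/4 deletions ∈↓L.
'yyyyy': N↓-sim [23, 17, 10, 8, 5, 2] end={s19,s6} ∉↓L; 5/5 deletions ∈↓L.
'nnnnyn': |S_i|=[23, 21, 18, 16, 9, 7, 1] end={s6} ∉↓L; 6/6 single-dels accept.
3 obstructions.


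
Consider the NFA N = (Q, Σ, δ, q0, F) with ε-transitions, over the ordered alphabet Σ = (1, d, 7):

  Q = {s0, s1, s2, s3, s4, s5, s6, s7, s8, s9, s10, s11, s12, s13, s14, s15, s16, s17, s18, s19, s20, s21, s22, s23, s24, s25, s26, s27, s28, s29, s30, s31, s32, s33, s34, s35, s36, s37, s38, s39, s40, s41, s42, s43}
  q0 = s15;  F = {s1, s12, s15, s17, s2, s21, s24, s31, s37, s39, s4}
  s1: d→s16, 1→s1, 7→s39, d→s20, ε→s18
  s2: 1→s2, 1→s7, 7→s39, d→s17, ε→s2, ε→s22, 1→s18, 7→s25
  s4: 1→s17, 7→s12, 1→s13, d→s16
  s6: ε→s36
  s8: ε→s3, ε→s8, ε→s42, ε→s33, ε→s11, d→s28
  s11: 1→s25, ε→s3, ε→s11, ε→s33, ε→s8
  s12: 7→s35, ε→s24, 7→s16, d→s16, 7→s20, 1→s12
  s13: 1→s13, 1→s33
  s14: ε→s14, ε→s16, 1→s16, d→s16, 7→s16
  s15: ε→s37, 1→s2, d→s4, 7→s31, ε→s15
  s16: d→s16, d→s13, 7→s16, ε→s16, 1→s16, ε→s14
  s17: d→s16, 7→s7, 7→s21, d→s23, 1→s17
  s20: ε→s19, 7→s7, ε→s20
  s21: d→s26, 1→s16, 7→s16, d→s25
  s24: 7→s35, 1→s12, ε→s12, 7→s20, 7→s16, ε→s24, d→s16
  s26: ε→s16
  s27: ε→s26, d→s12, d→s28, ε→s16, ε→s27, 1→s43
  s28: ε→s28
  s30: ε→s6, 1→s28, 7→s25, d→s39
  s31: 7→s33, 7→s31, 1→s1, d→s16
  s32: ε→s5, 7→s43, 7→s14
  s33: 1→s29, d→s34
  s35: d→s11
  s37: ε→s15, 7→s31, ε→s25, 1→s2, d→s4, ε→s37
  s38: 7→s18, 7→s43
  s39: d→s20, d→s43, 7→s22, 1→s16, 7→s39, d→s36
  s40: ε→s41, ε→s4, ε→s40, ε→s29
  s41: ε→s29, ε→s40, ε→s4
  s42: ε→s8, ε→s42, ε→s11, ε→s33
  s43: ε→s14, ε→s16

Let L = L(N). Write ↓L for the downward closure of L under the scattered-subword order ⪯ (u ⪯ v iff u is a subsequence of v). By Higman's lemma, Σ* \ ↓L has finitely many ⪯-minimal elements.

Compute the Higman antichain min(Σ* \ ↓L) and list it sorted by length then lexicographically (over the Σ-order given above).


|Q|=44, |F|=11, |δ|=121 (47 ε).
min D↑ (10 st, q0=0, F={6}): 0:1→1,d→2,7→3 1:1→1,d→4,7→5 2:1→4,d→6,7→7 3:1→8,d→6,7→3 4:1→4,d→6,7→9 5:1→6,d→6,7→5 6:1→6,d→6,7→6 7:1→7,d→6,7→6 8:1→8,d→6,7→5 9:1→6,d→6,7→6 (ε-aug+det+¬).
'dd': N↓-sim [33, 25, 14] end={s11,s13,s14,s16,s23,s25,s26,s28,s29,s3,s33,s34,…} — reject; 2/2 del acc.
'7d': N↓-sim [33, 27, 18] end={s11,s13,s14,s16,s19,s20,s25,s26,s28,s29,s3,s33,…} ∉↓L; 2/2 deletions ∈↓L.
'171': run [33, 29, 22, 7] end={s13,s14,s16,s25,s29,s33,s34} rej; 3/3 del acc.
'd77': |S_i|=[33, 25, 20, 16] end={s11,s13,s14,s16,s19,s20,s25,s28,s29,s3,s33,s34,…} rej; 3/3 deletions ∈↓L.
4 words, ⪯-incomp.

min(Σ*\↓L) = [dd, 7d, 171, d77].


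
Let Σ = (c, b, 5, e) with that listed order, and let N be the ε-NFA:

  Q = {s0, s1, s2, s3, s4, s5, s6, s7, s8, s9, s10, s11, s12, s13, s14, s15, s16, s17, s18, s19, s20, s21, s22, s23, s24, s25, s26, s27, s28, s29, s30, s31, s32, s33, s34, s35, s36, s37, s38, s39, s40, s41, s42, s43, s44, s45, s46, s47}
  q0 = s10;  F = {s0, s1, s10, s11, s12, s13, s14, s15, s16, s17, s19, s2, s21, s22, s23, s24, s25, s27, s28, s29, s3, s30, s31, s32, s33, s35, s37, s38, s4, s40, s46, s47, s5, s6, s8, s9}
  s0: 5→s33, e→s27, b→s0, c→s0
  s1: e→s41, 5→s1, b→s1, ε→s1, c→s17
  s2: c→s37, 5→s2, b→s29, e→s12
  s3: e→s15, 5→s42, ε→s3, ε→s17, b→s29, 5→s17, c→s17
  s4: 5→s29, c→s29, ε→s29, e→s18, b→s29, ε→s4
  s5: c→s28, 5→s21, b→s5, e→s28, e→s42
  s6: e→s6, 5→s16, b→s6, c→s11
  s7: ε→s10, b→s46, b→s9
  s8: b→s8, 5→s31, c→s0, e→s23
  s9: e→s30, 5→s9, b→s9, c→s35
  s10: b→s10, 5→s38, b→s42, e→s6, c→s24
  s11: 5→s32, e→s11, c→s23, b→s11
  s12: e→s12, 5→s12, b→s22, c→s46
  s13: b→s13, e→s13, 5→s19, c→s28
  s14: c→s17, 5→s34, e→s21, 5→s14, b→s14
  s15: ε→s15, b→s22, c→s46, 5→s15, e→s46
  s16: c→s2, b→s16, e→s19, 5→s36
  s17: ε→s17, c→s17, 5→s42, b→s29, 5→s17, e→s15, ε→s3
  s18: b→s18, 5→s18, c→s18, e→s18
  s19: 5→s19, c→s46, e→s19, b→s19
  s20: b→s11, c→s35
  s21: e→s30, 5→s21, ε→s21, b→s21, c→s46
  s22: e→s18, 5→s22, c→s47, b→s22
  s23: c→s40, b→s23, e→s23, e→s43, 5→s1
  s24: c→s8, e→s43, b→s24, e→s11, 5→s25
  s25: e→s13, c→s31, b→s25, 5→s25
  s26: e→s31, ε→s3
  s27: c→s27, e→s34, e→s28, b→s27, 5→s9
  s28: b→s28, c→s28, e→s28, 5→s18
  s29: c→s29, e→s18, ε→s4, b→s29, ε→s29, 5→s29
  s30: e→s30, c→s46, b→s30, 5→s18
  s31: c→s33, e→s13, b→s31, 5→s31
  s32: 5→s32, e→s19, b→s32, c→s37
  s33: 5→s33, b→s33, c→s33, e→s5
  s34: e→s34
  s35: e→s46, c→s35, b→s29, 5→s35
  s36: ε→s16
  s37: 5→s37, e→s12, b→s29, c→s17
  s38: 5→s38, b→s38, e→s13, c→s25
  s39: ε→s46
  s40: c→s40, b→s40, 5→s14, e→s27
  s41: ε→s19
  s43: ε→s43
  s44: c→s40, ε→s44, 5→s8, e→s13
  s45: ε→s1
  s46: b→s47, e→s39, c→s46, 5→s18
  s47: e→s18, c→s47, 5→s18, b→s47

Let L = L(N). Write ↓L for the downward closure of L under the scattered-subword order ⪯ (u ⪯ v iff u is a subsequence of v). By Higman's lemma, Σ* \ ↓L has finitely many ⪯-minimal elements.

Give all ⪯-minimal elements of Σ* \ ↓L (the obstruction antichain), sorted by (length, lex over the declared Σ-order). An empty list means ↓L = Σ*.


A = [5ec5, e5cbe, cccee5].

|Q|=48, |F|=36, |δ|=184 (19 ε).
min D↑ (35 st, q0=0, F={21}): 0:c→1,b→0,5→2,e→3 1:c→4,b→1,5→5,e→6 2:c→5,b→2,5→2,e→7 3:c→6,b→3,5→8,e→3 4:c→9,b→4,5→10,e→11 5:c→10,b→5,5→5,e→7 6:c→11,b→6,5→12,e→6 7:c→13,b→7,5→14,e→7 8:c→15,b→8,5→8,e→14 9:c→9,b→9,5→16,e→17 10:c→16,b→10,5→10,e→7 11:c→18,b→11,5→19,e→11 12:c→20,b→12,5→12,e→14 13:c→13,b→13,5→21,e→13 14:c→22,b→14,5→14,e→14 15:c→20,b→23,5→15,e→24 16:c→16,b→16,5→16,e→25 17:c→17,b→17,5→26,e→13 18:c→18,b→18,5→27,e→17 19:c→28,b→19,5→19,e→14 20:c→28,b→23,5→20,e→24 21:c→21,b→21,5→21,e→21 22:c→22,b→29,5→21,e→22 23:c→23,b→23,5→23,e→21 24:c→22,b→30,5→24,e→24 25:c→13,b→25,5→31,e→13 26:c→32,b→26,5→26,e→33 27:c→28,b→27,5→27,e→31 28:c→28,b→23,5→28,e→34 29:c→29,b→29,5→21,e→21 30:c→29,b→30,5→30,e→21 31:c→22,b→31,5→31,e→33 32:c→32,b→23,5→32,e→22 33:c→22,b→33,5→21,e→33 34:c→22,b→30,5→34,e→22.
'5ec5': N↓-sim [43, 33, 16, 5, 1] end={s18} rej; 4/4 deletions ∈↓L.
'e5cbe': N↓-sim [43, 35, 26, 15, 5, 1] end={s18} — reject; 5/5 single-dels accept.
'cccee5': |S_i|=[43, 38, 33, 23, 17, 8, 1] end={s18} rej; 6/6 single-dels accept.
3 minimals (antichain).


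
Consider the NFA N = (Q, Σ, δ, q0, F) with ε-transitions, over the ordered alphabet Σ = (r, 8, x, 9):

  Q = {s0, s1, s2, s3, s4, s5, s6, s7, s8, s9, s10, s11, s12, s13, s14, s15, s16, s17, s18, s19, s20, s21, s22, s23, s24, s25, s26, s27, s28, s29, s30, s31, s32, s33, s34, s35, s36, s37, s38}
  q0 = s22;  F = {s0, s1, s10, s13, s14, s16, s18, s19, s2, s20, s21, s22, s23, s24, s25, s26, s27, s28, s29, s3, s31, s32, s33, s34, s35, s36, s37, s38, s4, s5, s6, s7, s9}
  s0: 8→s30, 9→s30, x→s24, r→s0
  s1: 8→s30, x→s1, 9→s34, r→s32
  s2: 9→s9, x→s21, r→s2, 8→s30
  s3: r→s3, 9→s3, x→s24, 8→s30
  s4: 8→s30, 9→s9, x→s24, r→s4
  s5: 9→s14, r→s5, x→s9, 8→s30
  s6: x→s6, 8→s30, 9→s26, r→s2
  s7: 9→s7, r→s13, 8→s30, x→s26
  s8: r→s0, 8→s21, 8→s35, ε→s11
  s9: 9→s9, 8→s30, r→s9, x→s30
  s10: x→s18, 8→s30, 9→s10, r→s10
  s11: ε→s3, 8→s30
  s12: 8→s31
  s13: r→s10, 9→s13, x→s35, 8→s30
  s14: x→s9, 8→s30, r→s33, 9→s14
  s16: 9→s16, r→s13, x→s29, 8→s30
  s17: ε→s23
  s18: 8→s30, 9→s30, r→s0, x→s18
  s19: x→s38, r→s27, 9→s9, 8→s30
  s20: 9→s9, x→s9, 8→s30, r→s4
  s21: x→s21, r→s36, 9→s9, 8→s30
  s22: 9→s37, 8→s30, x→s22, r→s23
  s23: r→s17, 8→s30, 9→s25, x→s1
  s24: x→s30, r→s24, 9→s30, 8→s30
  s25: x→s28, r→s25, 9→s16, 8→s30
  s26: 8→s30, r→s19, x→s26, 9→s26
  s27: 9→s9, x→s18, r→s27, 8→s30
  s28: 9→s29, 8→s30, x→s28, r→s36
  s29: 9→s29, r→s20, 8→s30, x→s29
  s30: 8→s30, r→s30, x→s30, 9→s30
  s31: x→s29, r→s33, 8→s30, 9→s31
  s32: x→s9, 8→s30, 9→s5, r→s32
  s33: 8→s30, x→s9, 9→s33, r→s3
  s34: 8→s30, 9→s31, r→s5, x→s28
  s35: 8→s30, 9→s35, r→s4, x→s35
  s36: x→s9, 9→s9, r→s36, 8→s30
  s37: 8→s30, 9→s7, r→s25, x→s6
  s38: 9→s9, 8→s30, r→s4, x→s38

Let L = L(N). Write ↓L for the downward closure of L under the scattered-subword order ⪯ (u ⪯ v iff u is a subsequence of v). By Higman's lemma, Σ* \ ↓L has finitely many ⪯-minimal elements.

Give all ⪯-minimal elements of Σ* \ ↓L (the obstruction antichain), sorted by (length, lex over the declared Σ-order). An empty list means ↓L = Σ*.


|Q|=39, |F|=33, |δ|=144 (3 ε).
min D↑ (34 st, q0=0, F={2}): 0:r→1,8→2,x→0,9→3 1:r→1,8→2,x→4,9→5 2:r→2,8→2,x→2,9→2 3:r→5,8→2,x→6,9→7 4:r→8,8→2,x→4,9→9 5:r→5,8→2,x→10,9→11 6:r→12,8→2,x→6,9→13 7:r→14,8→2,x→13,9→7 8:r→8,8→2,x→15,9→16 9:r→16,8→2,x→10,9→17 10:r→18,8→2,x→10,9→19 11:r→14,8→2,x→19,9→11 12:r→12,8→2,x→20,9→15 13:r→21,8→2,x→13,9→13 14:r→22,8→2,x→23,9→14 15:r→15,8→2,x→2,9→15 16:r→16,8→2,x→15,9→24 17:r→25,8→2,x→19,9→17 18:r→18,8→2,x→15,9→15 19:r→26,8→2,x→19,9→19 20:r→18,8→2,x→20,9→15 21:r→27,8→2,x→28,9→15 22:r→22,8→2,x→29,9→22 23:r→30,8→2,x→23,9→23 24:r→25,8→2,x→15,9→24 25:r→31,8→2,x→15,9→25 26:r→30,8→2,x→15,9→15 27:r→27,8→2,x→29,9→15 28:r→30,8→2,x→28,9→15 29:r→32,8→2,x→29,9→2 30:r→30,8→2,x→33,9→15 31:r→31,8→2,x→33,9→31 32:r→32,8→2,x→33,9→2 33:r→33,8→2,x→2,9→2 [Hopcroft].
'8': N↓-sim [35, 1] end={s30} — reject; 1/1 del acc.
'rxrxx': |S_i|=[35, 30, 21, 12, 3, 1] end={s30} — reject; 5/5 del acc.
'9xr9x': |S_i|=[35, 30, 18, 13, 2, 1] end={s30} — reject; 5/5 deletions ∈↓L.
'99rrx9': run [35, 30, 21, 15, 9, 4, 1] end={s30} — reject; 6/6 single-dels accept.
4 obstructions.

min(Σ*\↓L) = [8, rxrxx, 9xr9x, 99rrx9].


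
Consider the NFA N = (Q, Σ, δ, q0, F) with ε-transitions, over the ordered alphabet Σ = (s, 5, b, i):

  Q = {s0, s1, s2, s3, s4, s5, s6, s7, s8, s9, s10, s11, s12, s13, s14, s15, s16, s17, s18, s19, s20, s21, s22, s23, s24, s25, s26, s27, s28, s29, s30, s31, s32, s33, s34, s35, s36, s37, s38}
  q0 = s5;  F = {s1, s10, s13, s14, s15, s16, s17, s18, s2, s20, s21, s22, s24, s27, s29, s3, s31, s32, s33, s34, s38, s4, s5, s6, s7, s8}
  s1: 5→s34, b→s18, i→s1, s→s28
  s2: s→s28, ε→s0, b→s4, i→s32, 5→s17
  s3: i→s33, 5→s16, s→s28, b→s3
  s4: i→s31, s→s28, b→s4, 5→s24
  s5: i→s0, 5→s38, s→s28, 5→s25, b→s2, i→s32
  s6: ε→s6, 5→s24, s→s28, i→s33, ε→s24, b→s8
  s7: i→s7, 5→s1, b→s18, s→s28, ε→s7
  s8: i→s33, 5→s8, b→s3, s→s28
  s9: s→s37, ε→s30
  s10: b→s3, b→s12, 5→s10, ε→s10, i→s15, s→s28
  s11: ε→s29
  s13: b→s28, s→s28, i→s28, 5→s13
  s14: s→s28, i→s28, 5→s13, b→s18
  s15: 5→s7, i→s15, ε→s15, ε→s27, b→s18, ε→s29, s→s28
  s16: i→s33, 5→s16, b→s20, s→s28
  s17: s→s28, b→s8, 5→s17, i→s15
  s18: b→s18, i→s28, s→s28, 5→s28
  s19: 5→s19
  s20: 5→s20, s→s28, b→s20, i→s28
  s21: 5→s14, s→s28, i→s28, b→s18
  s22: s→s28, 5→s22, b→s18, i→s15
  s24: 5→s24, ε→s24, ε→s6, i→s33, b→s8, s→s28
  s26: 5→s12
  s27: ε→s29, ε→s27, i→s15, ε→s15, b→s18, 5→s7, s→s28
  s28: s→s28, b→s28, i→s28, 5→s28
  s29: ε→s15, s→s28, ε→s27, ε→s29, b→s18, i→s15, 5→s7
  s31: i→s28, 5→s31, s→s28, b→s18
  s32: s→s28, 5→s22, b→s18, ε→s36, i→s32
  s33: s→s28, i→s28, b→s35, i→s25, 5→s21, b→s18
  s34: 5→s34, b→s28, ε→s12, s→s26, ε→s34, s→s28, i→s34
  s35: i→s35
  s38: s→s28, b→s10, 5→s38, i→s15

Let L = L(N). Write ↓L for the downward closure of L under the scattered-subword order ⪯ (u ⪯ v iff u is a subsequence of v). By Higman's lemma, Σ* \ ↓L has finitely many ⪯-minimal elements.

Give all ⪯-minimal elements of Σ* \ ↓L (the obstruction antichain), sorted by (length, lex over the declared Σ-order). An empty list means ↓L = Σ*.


Antichain: [s, ib5, ibi, bbii, 5bb5bi, 5i555b].

|Q|=39, |F|=26, |δ|=139 (21 ε).
min D↑ (24 st, q0=0, F={1}): 0:s→1,5→2,b→3,i→4 1:s→1,5→1,b→1,i→1 2:s→1,5→2,b→5,i→6 3:s→1,5→7,b→8,i→4 4:s→1,5→9,b→10,i→4 5:s→1,5→5,b→11,i→6 6:s→1,5→12,b→10,i→6 7:s→1,5→7,b→13,i→6 8:s→1,5→14,b→8,i→15 9:s→1,5→9,b→10,i→6 10:s→1,5→1,b→10,i→1 11:s→1,5→16,b→11,i→17 12:s→1,5→18,b→10,i→12 13:s→1,5→13,b→11,i→17 14:s→1,5→14,b→13,i→17 15:s→1,5→15,b→10,i→1 16:s→1,5→16,b→19,i→17 17:s→1,5→20,b→10,i→1 18:s→1,5→21,b→10,i→18 19:s→1,5→19,b→19,i→1 20:s→1,5→22,b→10,i→1 21:s→1,5→21,b→1,i→21 22:s→1,5→23,b→10,i→1 23:s→1,5→23,b→1,i→1.
's': N↓-sim [33, 3] end={s12,s26,s28} rej; 1/1 single-dels accept.
'ib5': run [33, 21, 3, 1] end={s28} ∉↓L; 3/3 del acc.
'ibi': run [33, 21, 3, 2] end={s28,s35} rej; 3/3 deletions ∈↓L.
'bbii': run [33, 31, 17, 9, 3] end={s25,s28,s35} rej; 4/4 single-dels accept.
'5bb5bi': run [33, 27, 21, 12, 10, 4, 2] end={s28,s35} — reject; 6/6 del acc.
'5i555b': run [33, 27, 16, 10, 8, 5, 1] end={s28} rej; 6/6 deletions ∈↓L.
6 words, ⪯-incomp.


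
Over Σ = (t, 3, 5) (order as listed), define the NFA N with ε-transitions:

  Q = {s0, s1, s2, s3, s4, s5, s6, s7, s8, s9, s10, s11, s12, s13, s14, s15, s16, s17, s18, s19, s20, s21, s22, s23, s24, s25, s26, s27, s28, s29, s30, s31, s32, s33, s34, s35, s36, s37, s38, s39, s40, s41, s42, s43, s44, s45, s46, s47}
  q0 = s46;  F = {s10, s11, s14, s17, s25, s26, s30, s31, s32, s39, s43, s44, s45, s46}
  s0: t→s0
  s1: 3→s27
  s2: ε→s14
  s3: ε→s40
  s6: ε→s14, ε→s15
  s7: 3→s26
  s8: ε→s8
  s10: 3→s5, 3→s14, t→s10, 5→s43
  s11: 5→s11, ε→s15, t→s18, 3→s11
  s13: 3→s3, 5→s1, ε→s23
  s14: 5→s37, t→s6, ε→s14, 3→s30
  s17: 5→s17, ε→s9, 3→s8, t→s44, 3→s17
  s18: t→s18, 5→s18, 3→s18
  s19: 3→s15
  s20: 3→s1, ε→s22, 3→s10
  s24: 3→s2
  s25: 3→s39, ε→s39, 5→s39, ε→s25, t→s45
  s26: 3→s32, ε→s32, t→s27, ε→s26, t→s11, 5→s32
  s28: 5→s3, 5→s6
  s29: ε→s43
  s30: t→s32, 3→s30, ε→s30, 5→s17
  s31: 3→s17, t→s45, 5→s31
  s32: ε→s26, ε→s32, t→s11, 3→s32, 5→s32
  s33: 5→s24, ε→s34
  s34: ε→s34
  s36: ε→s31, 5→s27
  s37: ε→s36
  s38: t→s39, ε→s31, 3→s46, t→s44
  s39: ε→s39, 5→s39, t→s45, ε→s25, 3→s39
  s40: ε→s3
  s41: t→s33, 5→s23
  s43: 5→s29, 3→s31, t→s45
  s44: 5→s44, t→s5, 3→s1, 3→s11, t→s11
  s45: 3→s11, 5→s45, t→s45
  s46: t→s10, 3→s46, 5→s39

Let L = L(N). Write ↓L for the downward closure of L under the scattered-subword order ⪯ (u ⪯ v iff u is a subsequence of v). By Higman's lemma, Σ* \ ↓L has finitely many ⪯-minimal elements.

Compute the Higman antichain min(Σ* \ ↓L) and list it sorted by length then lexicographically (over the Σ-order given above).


|Q|=48, |F|=14, |δ|=94 (26 ε).
min D↑ (13 st, q0=0, F={11}): 0:t→1,3→0,5→2 1:t→1,3→3,5→4 2:t→5,3→2,5→2 3:t→3,3→6,5→7 4:t→5,3→7,5→4 5:t→5,3→8,5→5 6:t→9,3→6,5→10 7:t→5,3→10,5→7 8:t→11,3→8,5→8 9:t→8,3→9,5→9 10:t→12,3→10,5→10 11:t→11,3→11,5→11 12:t→8,3→8,5→12 (ε-aug+det+¬).
'5t3t': N↓-sim [25, 20, 8, 5, 1] end={s18} ∉↓L; 4/4 del acc.
't33ttt': N↓-sim [25, 22, 19, 13, 9, 5, 1] end={s18} — reject; 6/6 single-dels accept.
2 words, ⪯-incomp.

A = [5t3t, t33ttt].
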